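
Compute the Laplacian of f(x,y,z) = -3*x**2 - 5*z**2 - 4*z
-16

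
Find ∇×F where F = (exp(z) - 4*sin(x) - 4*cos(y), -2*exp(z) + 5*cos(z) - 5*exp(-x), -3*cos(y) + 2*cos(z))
(2*exp(z) + 3*sin(y) + 5*sin(z), exp(z), -4*sin(y) + 5*exp(-x))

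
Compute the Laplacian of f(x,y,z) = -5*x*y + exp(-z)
exp(-z)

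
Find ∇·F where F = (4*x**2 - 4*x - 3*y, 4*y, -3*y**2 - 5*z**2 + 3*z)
8*x - 10*z + 3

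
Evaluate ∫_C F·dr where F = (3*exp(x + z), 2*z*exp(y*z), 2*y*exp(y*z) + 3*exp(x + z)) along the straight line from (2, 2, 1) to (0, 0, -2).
-3*exp(3) - 2*exp(2) + 3*exp(-2) + 2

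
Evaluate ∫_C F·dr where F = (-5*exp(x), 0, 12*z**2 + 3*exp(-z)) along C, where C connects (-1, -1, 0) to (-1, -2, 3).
111 - 3*exp(-3)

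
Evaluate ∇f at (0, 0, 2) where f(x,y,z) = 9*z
(0, 0, 9)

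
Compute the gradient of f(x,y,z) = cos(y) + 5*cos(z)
(0, -sin(y), -5*sin(z))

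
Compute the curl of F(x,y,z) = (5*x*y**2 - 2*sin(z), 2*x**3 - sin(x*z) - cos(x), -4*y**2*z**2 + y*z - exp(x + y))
(x*cos(x*z) - 8*y*z**2 + z - exp(x + y), exp(x + y) - 2*cos(z), 6*x**2 - 10*x*y - z*cos(x*z) + sin(x))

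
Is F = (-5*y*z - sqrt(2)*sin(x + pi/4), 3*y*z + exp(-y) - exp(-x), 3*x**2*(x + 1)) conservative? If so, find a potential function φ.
No, ∇×F = (-3*y, -9*x**2 - 6*x - 5*y, 5*z + exp(-x)) ≠ 0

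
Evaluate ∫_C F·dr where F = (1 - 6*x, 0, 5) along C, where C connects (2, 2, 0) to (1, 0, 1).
13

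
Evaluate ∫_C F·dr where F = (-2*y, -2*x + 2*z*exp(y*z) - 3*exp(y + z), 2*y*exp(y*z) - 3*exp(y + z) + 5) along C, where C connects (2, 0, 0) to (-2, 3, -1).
-3*exp(2) + 2*exp(-3) + 8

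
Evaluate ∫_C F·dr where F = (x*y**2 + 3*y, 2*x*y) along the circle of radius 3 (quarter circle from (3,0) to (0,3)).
-27*pi/4 - 9/4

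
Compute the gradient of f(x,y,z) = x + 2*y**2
(1, 4*y, 0)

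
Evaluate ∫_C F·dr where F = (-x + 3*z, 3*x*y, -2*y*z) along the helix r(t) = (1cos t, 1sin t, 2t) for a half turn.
2 - 14*pi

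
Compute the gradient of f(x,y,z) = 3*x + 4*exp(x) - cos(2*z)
(4*exp(x) + 3, 0, 2*sin(2*z))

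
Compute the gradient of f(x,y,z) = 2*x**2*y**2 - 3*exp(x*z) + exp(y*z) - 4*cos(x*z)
(4*x*y**2 - 3*z*exp(x*z) + 4*z*sin(x*z), 4*x**2*y + z*exp(y*z), -3*x*exp(x*z) + 4*x*sin(x*z) + y*exp(y*z))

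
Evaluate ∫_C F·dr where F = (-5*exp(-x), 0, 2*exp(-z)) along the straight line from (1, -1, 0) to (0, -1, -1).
-2*E - 5*exp(-1) + 7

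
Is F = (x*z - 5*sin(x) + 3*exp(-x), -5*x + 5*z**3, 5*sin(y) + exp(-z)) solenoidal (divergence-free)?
No, ∇·F = z - 5*cos(x) - exp(-z) - 3*exp(-x)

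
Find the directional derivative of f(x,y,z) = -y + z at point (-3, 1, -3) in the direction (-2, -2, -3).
-sqrt(17)/17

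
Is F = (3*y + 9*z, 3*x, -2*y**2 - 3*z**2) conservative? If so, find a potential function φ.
No, ∇×F = (-4*y, 9, 0) ≠ 0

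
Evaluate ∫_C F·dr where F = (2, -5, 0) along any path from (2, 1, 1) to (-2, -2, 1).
7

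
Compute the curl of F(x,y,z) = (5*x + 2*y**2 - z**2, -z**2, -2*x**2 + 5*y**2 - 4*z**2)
(10*y + 2*z, 4*x - 2*z, -4*y)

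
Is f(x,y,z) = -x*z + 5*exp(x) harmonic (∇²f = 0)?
No, ∇²f = 5*exp(x)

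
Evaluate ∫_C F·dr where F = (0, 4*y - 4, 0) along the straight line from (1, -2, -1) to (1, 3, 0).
-10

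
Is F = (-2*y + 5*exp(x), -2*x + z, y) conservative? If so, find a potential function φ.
Yes, F is conservative. φ = -2*x*y + y*z + 5*exp(x)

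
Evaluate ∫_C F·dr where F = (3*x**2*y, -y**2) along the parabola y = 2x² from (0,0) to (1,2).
-22/15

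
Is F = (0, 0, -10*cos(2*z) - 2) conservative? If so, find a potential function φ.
Yes, F is conservative. φ = -2*z - 5*sin(2*z)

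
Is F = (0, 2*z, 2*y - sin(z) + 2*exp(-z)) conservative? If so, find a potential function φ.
Yes, F is conservative. φ = 2*y*z + cos(z) - 2*exp(-z)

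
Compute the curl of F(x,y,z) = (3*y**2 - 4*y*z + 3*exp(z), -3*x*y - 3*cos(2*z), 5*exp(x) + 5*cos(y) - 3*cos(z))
(-5*sin(y) - 6*sin(2*z), -4*y - 5*exp(x) + 3*exp(z), -9*y + 4*z)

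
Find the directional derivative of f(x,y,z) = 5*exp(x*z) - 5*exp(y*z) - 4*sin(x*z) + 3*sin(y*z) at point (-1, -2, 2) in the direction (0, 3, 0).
6*cos(4) - 10*exp(-4)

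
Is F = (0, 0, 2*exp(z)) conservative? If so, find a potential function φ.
Yes, F is conservative. φ = 2*exp(z)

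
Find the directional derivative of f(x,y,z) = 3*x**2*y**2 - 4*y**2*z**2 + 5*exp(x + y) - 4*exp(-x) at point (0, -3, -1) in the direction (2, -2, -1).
-112/3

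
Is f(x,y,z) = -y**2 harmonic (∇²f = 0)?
No, ∇²f = -2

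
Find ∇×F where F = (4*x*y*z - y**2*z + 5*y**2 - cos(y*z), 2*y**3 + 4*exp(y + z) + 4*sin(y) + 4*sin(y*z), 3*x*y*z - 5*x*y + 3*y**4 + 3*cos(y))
(3*x*z - 5*x + 12*y**3 - 4*y*cos(y*z) - 4*exp(y + z) - 3*sin(y), y*(4*x - y - 3*z + sin(y*z) + 5), -4*x*z + 2*y*z - 10*y - z*sin(y*z))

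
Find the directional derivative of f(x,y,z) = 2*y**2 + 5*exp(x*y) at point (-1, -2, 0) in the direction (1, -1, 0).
sqrt(2)*(8 - 5*exp(2))/2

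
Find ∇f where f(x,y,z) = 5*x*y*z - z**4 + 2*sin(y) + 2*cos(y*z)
(5*y*z, 5*x*z - 2*z*sin(y*z) + 2*cos(y), 5*x*y - 2*y*sin(y*z) - 4*z**3)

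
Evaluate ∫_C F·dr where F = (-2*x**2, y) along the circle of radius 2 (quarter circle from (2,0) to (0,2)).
22/3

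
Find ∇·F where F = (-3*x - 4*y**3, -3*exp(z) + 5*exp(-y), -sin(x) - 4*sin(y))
-3 - 5*exp(-y)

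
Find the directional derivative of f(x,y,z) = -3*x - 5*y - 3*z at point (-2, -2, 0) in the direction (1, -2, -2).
13/3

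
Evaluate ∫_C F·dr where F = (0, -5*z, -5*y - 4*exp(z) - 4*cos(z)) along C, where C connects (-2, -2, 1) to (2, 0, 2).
-4*exp(2) - 10 - 4*sin(2) + 4*sin(1) + 4*E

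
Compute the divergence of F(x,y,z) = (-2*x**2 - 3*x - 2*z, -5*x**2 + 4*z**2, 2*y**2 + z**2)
-4*x + 2*z - 3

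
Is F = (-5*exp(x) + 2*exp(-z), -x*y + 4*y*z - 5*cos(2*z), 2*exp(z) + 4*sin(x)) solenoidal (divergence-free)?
No, ∇·F = -x + 4*z - 5*exp(x) + 2*exp(z)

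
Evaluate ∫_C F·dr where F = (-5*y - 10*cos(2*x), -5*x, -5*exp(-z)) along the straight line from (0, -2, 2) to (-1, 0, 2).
5*sin(2)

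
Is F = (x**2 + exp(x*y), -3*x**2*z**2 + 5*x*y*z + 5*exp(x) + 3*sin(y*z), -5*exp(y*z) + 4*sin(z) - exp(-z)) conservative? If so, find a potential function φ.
No, ∇×F = (6*x**2*z - 5*x*y - 3*y*cos(y*z) - 5*z*exp(y*z), 0, -6*x*z**2 - x*exp(x*y) + 5*y*z + 5*exp(x)) ≠ 0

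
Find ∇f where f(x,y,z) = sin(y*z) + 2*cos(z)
(0, z*cos(y*z), y*cos(y*z) - 2*sin(z))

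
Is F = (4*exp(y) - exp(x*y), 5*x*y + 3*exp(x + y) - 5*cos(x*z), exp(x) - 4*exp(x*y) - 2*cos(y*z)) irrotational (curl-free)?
No, ∇×F = (-4*x*exp(x*y) - 5*x*sin(x*z) + 2*z*sin(y*z), 4*y*exp(x*y) - exp(x), x*exp(x*y) + 5*y + 5*z*sin(x*z) - 4*exp(y) + 3*exp(x + y))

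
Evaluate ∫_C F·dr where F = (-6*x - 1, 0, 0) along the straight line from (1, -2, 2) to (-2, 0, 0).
-6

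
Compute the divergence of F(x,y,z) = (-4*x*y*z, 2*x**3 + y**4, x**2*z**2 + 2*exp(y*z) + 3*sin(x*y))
2*x**2*z + 4*y**3 - 4*y*z + 2*y*exp(y*z)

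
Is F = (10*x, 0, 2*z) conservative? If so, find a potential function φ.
Yes, F is conservative. φ = 5*x**2 + z**2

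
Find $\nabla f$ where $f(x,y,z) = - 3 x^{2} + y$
(-6*x, 1, 0)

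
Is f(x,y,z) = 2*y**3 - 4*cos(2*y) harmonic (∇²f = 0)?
No, ∇²f = 12*y + 16*cos(2*y)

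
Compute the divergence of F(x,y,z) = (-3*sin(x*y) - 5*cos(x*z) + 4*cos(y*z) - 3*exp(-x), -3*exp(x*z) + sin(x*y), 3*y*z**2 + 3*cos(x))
x*cos(x*y) + 6*y*z - 3*y*cos(x*y) + 5*z*sin(x*z) + 3*exp(-x)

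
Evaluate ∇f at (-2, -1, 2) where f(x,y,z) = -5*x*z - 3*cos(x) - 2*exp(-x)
(-10 - 3*sin(2) + 2*exp(2), 0, 10)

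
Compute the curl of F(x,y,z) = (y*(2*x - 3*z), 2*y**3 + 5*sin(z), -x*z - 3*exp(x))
(-5*cos(z), -3*y + z + 3*exp(x), -2*x + 3*z)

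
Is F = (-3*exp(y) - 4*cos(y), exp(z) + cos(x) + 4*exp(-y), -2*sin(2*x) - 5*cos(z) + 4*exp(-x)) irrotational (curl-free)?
No, ∇×F = (-exp(z), 4*cos(2*x) + 4*exp(-x), 3*exp(y) - sin(x) - 4*sin(y))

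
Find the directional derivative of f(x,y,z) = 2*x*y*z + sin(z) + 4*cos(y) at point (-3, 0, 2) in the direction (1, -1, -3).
3*sqrt(11)*(4 - cos(2))/11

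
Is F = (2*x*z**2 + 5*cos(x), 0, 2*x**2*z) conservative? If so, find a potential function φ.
Yes, F is conservative. φ = x**2*z**2 + 5*sin(x)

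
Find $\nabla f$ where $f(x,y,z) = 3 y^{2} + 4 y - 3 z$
(0, 6*y + 4, -3)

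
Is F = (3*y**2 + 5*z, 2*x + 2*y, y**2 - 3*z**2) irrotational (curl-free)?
No, ∇×F = (2*y, 5, 2 - 6*y)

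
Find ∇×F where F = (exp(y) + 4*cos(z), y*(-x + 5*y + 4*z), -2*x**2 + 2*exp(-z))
(-4*y, 4*x - 4*sin(z), -y - exp(y))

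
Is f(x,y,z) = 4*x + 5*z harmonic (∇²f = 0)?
Yes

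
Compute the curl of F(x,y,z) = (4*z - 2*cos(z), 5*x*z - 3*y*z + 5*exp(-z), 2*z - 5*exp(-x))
(-5*x + 3*y + 5*exp(-z), 2*sin(z) + 4 - 5*exp(-x), 5*z)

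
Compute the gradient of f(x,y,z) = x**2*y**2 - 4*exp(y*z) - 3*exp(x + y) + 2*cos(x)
(2*x*y**2 - 3*exp(x + y) - 2*sin(x), 2*x**2*y - 4*z*exp(y*z) - 3*exp(x + y), -4*y*exp(y*z))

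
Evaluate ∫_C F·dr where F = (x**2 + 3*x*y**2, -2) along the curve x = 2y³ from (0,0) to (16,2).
7540/3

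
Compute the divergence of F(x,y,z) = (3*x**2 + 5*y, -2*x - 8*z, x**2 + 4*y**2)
6*x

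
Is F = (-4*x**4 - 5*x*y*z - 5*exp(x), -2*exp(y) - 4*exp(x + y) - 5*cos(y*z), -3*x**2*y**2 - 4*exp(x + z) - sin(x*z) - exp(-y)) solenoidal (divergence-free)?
No, ∇·F = -16*x**3 - x*cos(x*z) - 5*y*z + 5*z*sin(y*z) - 5*exp(x) - 2*exp(y) - 4*exp(x + y) - 4*exp(x + z)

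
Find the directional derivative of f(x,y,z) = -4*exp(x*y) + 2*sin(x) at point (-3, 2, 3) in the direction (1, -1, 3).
2*sqrt(11)*(exp(6)*cos(3) - 10)*exp(-6)/11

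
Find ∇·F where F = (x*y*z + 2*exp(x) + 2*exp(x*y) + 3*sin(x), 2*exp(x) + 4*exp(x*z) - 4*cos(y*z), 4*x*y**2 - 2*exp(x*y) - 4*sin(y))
y*z + 2*y*exp(x*y) + 4*z*sin(y*z) + 2*exp(x) + 3*cos(x)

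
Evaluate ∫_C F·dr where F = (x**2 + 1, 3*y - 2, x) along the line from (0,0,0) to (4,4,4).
148/3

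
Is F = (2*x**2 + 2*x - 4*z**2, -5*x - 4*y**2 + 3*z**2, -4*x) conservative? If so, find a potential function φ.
No, ∇×F = (-6*z, 4 - 8*z, -5) ≠ 0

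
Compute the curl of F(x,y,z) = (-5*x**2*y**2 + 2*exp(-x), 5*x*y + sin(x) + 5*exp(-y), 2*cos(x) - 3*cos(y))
(3*sin(y), 2*sin(x), 10*x**2*y + 5*y + cos(x))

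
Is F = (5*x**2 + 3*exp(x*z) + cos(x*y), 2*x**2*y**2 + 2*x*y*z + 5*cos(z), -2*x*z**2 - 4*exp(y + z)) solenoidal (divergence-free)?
No, ∇·F = 4*x**2*y - 2*x*z + 10*x - y*sin(x*y) + 3*z*exp(x*z) - 4*exp(y + z)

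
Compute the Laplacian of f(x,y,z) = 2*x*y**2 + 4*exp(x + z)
4*x + 8*exp(x + z)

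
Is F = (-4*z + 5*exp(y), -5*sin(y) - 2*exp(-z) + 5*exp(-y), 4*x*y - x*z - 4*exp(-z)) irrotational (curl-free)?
No, ∇×F = (4*x - 2*exp(-z), -4*y + z - 4, -5*exp(y))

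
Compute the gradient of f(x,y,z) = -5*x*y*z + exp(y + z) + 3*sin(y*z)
(-5*y*z, -5*x*z + 3*z*cos(y*z) + exp(y + z), -5*x*y + 3*y*cos(y*z) + exp(y + z))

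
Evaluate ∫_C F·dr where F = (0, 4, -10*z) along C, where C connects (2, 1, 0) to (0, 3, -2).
-12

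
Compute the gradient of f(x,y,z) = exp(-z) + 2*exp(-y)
(0, -2*exp(-y), -exp(-z))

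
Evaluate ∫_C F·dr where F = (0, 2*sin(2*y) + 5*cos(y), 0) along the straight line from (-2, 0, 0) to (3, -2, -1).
-5*sin(2) - cos(4) + 1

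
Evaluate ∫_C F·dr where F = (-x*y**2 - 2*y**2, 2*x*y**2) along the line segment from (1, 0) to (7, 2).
-92/3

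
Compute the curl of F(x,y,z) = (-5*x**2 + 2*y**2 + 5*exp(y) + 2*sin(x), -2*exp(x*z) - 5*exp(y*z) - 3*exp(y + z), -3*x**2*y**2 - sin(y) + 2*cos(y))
(-6*x**2*y + 2*x*exp(x*z) + 5*y*exp(y*z) + 3*exp(y + z) - 2*sin(y) - cos(y), 6*x*y**2, -4*y - 2*z*exp(x*z) - 5*exp(y))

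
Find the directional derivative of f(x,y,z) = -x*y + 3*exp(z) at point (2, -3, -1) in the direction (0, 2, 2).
sqrt(2)*(3/2 - E)*exp(-1)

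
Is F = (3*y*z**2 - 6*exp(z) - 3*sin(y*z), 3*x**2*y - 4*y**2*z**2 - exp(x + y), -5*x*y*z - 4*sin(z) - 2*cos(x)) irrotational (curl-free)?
No, ∇×F = (z*(-5*x + 8*y**2), 11*y*z - 3*y*cos(y*z) - 6*exp(z) - 2*sin(x), 6*x*y - 3*z**2 + 3*z*cos(y*z) - exp(x + y))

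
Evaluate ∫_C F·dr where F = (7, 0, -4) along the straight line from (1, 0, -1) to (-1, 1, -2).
-10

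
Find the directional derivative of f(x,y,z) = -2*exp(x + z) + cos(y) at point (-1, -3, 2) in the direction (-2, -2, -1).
-2*sin(3)/3 + 2*E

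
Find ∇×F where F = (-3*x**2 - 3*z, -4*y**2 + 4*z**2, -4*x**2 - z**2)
(-8*z, 8*x - 3, 0)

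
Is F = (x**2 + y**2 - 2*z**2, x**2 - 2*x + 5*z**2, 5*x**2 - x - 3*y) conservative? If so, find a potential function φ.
No, ∇×F = (-10*z - 3, -10*x - 4*z + 1, 2*x - 2*y - 2) ≠ 0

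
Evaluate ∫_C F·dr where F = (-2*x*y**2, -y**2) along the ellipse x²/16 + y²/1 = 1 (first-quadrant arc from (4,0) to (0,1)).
23/3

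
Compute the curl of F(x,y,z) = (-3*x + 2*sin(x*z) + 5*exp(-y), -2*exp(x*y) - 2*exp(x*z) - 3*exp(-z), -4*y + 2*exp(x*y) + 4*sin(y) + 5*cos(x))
(2*x*exp(x*y) + 2*x*exp(x*z) + 4*cos(y) - 4 - 3*exp(-z), 2*x*cos(x*z) - 2*y*exp(x*y) + 5*sin(x), -2*y*exp(x*y) - 2*z*exp(x*z) + 5*exp(-y))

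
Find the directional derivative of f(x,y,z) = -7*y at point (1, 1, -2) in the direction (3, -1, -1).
7*sqrt(11)/11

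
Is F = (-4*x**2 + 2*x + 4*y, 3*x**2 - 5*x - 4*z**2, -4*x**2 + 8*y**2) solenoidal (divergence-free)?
No, ∇·F = 2 - 8*x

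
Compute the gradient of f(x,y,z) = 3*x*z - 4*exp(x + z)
(3*z - 4*exp(x + z), 0, 3*x - 4*exp(x + z))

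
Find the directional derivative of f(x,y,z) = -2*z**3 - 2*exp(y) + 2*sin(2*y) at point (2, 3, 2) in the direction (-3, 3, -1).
6*sqrt(19)*(-exp(3) + 2*cos(6) + 4)/19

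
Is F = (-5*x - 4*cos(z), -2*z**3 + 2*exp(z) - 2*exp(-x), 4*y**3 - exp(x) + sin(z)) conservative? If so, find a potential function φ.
No, ∇×F = (12*y**2 + 6*z**2 - 2*exp(z), exp(x) + 4*sin(z), 2*exp(-x)) ≠ 0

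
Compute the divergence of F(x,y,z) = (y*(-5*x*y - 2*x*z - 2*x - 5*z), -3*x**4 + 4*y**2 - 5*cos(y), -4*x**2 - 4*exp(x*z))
-4*x*exp(x*z) - 5*y**2 - 2*y*z + 6*y + 5*sin(y)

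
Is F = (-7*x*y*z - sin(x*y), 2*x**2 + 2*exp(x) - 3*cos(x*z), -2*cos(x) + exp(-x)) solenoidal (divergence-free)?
No, ∇·F = -y*(7*z + cos(x*y))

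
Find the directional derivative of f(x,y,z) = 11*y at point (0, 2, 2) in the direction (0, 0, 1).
0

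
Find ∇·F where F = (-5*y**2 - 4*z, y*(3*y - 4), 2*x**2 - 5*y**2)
6*y - 4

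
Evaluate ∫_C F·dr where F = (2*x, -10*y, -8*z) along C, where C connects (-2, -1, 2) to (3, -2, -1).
2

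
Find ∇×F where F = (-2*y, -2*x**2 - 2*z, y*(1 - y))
(3 - 2*y, 0, 2 - 4*x)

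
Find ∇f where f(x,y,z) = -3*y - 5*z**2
(0, -3, -10*z)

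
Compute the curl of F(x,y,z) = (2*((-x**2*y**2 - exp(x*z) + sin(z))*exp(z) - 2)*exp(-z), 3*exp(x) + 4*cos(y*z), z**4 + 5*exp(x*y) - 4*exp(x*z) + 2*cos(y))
(5*x*exp(x*y) + 4*y*sin(y*z) - 2*sin(y), -2*x*exp(x*z) - 5*y*exp(x*y) + 4*z*exp(x*z) + 2*cos(z) + 4*exp(-z), 4*x**2*y + 3*exp(x))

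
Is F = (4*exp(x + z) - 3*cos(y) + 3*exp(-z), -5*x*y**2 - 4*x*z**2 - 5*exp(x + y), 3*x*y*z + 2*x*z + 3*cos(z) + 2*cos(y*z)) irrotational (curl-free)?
No, ∇×F = (z*(11*x - 2*sin(y*z)), -3*y*z - 2*z + 4*exp(x + z) - 3*exp(-z), -5*y**2 - 4*z**2 - 5*exp(x + y) - 3*sin(y))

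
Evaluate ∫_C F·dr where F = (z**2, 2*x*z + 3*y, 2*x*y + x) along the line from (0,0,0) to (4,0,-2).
4/3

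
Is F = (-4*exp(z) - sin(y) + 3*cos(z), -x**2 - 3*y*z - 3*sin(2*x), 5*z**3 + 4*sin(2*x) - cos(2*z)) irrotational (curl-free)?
No, ∇×F = (3*y, -4*exp(z) - 3*sin(z) - 8*cos(2*x), -2*x - 6*cos(2*x) + cos(y))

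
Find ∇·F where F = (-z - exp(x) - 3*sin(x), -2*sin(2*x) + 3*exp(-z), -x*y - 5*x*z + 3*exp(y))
-5*x - exp(x) - 3*cos(x)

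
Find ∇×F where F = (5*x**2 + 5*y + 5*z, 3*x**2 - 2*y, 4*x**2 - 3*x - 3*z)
(0, 8 - 8*x, 6*x - 5)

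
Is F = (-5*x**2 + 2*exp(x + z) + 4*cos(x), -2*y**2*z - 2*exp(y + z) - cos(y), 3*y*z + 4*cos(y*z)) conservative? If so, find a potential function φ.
No, ∇×F = (2*y**2 - 4*z*sin(y*z) + 3*z + 2*exp(y + z), 2*exp(x + z), 0) ≠ 0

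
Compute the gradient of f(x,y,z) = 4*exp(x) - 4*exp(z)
(4*exp(x), 0, -4*exp(z))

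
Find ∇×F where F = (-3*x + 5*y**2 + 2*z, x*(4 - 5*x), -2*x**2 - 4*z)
(0, 4*x + 2, -10*x - 10*y + 4)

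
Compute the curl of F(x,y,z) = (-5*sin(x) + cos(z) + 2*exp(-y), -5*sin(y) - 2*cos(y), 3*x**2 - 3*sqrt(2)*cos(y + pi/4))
(3*sqrt(2)*sin(y + pi/4), -6*x - sin(z), 2*exp(-y))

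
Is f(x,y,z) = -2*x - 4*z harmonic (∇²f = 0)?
Yes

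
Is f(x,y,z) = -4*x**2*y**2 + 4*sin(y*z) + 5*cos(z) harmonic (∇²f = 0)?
No, ∇²f = -8*x**2 - 4*y**2*sin(y*z) - 8*y**2 - 4*z**2*sin(y*z) - 5*cos(z)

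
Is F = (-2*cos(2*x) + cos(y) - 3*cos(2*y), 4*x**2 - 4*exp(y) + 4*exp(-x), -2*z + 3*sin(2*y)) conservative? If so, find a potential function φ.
No, ∇×F = (6*cos(2*y), 0, 8*x + sin(y) - 6*sin(2*y) - 4*exp(-x)) ≠ 0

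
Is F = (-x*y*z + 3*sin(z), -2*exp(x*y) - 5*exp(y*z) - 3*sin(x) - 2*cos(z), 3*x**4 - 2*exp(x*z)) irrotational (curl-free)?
No, ∇×F = (5*y*exp(y*z) - 2*sin(z), -12*x**3 - x*y + 2*z*exp(x*z) + 3*cos(z), x*z - 2*y*exp(x*y) - 3*cos(x))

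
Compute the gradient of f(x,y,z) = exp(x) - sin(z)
(exp(x), 0, -cos(z))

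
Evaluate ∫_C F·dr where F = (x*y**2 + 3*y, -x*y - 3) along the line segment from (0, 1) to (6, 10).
846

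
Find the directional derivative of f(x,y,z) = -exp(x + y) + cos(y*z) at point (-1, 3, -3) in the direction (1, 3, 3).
-4*sqrt(19)*exp(2)/19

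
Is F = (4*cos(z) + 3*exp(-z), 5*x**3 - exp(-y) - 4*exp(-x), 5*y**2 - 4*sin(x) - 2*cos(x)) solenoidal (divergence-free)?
No, ∇·F = exp(-y)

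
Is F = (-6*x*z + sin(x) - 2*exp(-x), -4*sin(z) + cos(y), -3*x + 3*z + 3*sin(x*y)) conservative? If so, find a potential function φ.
No, ∇×F = (3*x*cos(x*y) + 4*cos(z), -6*x - 3*y*cos(x*y) + 3, 0) ≠ 0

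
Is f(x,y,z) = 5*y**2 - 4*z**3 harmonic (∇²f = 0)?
No, ∇²f = 10 - 24*z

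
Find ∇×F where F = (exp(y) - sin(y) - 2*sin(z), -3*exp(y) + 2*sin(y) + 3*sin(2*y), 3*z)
(0, -2*cos(z), -exp(y) + cos(y))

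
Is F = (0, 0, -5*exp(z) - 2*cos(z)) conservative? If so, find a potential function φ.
Yes, F is conservative. φ = -5*exp(z) - 2*sin(z)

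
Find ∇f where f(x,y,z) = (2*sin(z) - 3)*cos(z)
(0, 0, 3*sin(z) + 2*cos(2*z))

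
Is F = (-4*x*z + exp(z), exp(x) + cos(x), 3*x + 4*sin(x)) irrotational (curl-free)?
No, ∇×F = (0, -4*x + exp(z) - 4*cos(x) - 3, exp(x) - sin(x))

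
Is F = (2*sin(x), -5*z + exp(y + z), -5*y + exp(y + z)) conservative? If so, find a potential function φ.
Yes, F is conservative. φ = -5*y*z + exp(y + z) - 2*cos(x)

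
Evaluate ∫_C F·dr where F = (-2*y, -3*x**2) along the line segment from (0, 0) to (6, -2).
84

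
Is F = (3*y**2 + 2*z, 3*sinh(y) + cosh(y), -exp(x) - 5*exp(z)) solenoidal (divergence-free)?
No, ∇·F = -5*exp(z) + sinh(y) + 3*cosh(y)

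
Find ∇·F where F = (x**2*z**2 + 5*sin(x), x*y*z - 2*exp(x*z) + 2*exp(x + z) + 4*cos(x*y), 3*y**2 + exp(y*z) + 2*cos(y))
2*x*z**2 + x*z - 4*x*sin(x*y) + y*exp(y*z) + 5*cos(x)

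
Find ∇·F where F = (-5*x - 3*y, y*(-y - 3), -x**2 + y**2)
-2*y - 8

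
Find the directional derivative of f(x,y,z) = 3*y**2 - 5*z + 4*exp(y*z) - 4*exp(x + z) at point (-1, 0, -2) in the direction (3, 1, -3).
7*sqrt(19)/19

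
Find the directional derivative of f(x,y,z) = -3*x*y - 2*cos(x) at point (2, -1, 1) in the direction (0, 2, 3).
-12*sqrt(13)/13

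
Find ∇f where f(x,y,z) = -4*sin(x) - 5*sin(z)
(-4*cos(x), 0, -5*cos(z))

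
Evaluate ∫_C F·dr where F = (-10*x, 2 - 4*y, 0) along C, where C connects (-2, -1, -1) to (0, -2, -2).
12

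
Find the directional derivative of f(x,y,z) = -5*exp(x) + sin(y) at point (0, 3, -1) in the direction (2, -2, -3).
-2*sqrt(17)*(cos(3) + 5)/17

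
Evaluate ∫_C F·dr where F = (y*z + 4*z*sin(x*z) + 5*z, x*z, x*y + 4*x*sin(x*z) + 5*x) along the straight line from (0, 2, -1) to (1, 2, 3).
25 - 4*cos(3)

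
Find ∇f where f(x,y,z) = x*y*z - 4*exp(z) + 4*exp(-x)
(y*z - 4*exp(-x), x*z, x*y - 4*exp(z))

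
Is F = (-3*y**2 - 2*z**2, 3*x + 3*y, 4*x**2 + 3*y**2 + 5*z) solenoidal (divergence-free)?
No, ∇·F = 8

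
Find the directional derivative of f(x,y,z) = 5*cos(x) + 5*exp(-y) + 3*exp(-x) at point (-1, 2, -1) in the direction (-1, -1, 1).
sqrt(3)*(-5*exp(2)*sin(1) + 5 + 3*exp(3))*exp(-2)/3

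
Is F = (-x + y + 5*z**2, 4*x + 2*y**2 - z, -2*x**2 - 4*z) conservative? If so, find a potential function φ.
No, ∇×F = (1, 4*x + 10*z, 3) ≠ 0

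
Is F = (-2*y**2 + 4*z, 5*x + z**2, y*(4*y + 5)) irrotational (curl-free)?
No, ∇×F = (8*y - 2*z + 5, 4, 4*y + 5)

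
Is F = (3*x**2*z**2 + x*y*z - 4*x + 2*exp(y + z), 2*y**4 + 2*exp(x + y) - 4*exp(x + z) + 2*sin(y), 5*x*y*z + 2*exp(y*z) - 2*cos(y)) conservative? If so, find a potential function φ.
No, ∇×F = (5*x*z + 2*z*exp(y*z) + 4*exp(x + z) + 2*sin(y), 6*x**2*z + x*y - 5*y*z + 2*exp(y + z), -x*z + 2*exp(x + y) - 4*exp(x + z) - 2*exp(y + z)) ≠ 0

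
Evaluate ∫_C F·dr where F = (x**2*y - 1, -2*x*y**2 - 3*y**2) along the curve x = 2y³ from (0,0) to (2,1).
-19/15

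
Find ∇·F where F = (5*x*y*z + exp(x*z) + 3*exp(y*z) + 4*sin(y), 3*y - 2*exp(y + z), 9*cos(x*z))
-9*x*sin(x*z) + 5*y*z + z*exp(x*z) - 2*exp(y + z) + 3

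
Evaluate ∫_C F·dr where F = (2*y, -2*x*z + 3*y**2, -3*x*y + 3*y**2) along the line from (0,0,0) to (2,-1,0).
-3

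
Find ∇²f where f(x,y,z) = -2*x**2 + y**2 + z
-2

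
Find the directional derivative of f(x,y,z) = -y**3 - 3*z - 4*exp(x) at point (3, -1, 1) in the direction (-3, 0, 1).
3*sqrt(10)*(-1 + 4*exp(3))/10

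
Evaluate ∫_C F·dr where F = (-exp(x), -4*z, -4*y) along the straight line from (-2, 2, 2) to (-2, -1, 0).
16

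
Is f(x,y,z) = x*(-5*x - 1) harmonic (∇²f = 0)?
No, ∇²f = -10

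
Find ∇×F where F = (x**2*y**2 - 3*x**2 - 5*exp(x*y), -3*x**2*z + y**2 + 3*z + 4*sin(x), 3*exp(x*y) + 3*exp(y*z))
(3*x**2 + 3*x*exp(x*y) + 3*z*exp(y*z) - 3, -3*y*exp(x*y), -2*x**2*y - 6*x*z + 5*x*exp(x*y) + 4*cos(x))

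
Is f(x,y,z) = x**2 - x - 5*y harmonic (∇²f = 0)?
No, ∇²f = 2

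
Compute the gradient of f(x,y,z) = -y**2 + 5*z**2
(0, -2*y, 10*z)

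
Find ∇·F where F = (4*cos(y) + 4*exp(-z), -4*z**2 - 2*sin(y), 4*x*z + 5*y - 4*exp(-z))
4*x - 2*cos(y) + 4*exp(-z)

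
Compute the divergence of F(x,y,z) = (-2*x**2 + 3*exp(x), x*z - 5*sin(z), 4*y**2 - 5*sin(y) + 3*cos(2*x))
-4*x + 3*exp(x)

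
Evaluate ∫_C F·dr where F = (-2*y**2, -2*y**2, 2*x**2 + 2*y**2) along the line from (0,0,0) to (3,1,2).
32/3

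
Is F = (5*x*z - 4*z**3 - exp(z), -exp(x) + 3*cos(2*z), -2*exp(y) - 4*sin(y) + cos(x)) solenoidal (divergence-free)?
No, ∇·F = 5*z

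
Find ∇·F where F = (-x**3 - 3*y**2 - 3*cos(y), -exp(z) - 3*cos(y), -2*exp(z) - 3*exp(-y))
-3*x**2 - 2*exp(z) + 3*sin(y)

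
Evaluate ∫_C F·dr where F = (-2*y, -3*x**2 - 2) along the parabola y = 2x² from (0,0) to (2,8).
-224/3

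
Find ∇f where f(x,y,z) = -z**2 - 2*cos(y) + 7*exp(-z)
(0, 2*sin(y), -2*z - 7*exp(-z))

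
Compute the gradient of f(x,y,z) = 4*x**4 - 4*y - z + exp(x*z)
(16*x**3 + z*exp(x*z), -4, x*exp(x*z) - 1)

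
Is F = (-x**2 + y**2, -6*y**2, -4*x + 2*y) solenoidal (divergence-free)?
No, ∇·F = -2*x - 12*y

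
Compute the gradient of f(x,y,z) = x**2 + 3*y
(2*x, 3, 0)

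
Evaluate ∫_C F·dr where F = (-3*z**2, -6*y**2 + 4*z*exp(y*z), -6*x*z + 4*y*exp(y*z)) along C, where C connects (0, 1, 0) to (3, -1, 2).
-36 + 4*exp(-2)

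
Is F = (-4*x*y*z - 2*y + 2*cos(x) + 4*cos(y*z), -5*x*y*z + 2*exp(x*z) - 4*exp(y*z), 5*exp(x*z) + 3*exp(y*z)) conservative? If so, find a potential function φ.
No, ∇×F = (5*x*y - 2*x*exp(x*z) + 4*y*exp(y*z) + 3*z*exp(y*z), -4*x*y - 4*y*sin(y*z) - 5*z*exp(x*z), 4*x*z - 5*y*z + 2*z*exp(x*z) + 4*z*sin(y*z) + 2) ≠ 0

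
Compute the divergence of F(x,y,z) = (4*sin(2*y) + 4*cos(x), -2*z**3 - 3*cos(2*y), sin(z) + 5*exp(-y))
-4*sin(x) + 6*sin(2*y) + cos(z)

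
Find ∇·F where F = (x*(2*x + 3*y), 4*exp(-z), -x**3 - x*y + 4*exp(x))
4*x + 3*y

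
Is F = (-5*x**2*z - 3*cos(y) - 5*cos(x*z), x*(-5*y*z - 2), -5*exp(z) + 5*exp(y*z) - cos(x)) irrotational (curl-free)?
No, ∇×F = (5*x*y + 5*z*exp(y*z), -5*x**2 + 5*x*sin(x*z) - sin(x), -5*y*z - 3*sin(y) - 2)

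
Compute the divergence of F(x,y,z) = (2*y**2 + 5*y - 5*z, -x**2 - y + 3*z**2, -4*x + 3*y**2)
-1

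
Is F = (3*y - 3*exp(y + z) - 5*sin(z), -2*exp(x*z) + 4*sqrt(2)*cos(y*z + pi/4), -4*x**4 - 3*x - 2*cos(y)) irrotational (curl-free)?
No, ∇×F = (2*x*exp(x*z) + 4*sqrt(2)*y*sin(y*z + pi/4) + 2*sin(y), 16*x**3 - 3*exp(y + z) - 5*cos(z) + 3, -2*z*exp(x*z) + 3*exp(y + z) - 3)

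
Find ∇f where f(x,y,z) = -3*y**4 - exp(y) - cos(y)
(0, -12*y**3 - exp(y) + sin(y), 0)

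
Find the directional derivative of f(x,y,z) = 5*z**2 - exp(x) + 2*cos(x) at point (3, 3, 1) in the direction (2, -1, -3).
-sqrt(14)*(2*sin(3) + 15 + exp(3))/7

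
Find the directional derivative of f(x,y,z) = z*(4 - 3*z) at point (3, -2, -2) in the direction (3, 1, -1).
-16*sqrt(11)/11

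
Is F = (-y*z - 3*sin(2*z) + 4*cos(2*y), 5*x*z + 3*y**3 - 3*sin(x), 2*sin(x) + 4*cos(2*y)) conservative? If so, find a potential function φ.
No, ∇×F = (-5*x - 8*sin(2*y), -y - 2*cos(x) - 6*cos(2*z), 6*z + 8*sin(2*y) - 3*cos(x)) ≠ 0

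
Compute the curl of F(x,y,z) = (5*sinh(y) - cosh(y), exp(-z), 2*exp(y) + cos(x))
(2*exp(y) + exp(-z), sin(x), sinh(y) - 5*cosh(y))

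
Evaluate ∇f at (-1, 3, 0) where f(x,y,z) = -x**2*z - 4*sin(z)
(0, 0, -5)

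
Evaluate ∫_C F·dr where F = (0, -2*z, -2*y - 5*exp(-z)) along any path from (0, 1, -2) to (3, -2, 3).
-5*exp(2) + 5*exp(-3) + 8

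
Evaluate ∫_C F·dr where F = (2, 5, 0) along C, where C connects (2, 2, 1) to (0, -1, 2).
-19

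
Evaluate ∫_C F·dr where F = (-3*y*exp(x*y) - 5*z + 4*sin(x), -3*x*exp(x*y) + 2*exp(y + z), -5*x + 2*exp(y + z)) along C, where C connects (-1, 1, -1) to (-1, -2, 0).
-3*exp(2) + 2*exp(-2) + 3*exp(-1) + 3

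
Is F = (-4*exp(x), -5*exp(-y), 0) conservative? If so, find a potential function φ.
Yes, F is conservative. φ = -4*exp(x) + 5*exp(-y)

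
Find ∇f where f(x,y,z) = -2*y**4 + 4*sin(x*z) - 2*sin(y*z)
(4*z*cos(x*z), -8*y**3 - 2*z*cos(y*z), 4*x*cos(x*z) - 2*y*cos(y*z))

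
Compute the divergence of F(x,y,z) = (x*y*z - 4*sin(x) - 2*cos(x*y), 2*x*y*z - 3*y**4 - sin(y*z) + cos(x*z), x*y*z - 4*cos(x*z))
x*y + 2*x*z + 4*x*sin(x*z) - 12*y**3 + y*z + 2*y*sin(x*y) - z*cos(y*z) - 4*cos(x)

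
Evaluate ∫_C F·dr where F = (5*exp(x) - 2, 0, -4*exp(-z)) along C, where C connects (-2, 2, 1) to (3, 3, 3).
-10 - 4*exp(-1) - 5*exp(-2) + 4*exp(-3) + 5*exp(3)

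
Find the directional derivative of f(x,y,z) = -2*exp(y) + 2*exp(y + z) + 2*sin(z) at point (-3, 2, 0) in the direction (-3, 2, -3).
-3*sqrt(22)*(1 + exp(2))/11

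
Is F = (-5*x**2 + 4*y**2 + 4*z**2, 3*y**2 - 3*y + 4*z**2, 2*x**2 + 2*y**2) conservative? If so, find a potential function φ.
No, ∇×F = (4*y - 8*z, -4*x + 8*z, -8*y) ≠ 0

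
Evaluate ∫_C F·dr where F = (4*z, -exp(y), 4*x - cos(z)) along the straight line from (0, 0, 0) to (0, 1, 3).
-E - sin(3) + 1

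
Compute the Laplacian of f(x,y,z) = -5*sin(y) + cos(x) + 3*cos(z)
5*sin(y) - cos(x) - 3*cos(z)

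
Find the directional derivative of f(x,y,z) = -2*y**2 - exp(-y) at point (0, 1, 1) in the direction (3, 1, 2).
sqrt(14)*(1 - 4*E)*exp(-1)/14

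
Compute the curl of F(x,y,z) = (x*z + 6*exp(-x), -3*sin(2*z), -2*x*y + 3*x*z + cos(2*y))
(-2*x - 2*sin(2*y) + 6*cos(2*z), x + 2*y - 3*z, 0)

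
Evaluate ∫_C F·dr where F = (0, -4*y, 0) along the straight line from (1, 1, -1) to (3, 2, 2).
-6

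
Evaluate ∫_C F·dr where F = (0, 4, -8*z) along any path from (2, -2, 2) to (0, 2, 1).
28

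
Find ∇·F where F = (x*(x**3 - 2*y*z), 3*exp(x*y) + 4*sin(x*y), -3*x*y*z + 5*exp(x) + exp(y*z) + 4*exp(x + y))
4*x**3 - 3*x*y + 3*x*exp(x*y) + 4*x*cos(x*y) - 2*y*z + y*exp(y*z)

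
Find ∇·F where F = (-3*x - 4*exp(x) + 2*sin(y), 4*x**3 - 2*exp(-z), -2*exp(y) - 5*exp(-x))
-4*exp(x) - 3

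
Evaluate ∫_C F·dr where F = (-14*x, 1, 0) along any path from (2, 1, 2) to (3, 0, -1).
-36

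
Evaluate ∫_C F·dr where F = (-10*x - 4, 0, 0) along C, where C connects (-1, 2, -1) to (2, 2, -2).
-27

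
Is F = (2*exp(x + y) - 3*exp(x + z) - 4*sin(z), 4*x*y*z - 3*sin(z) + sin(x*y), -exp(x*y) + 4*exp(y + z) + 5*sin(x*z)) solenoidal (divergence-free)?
No, ∇·F = 4*x*z + x*cos(x*y) + 5*x*cos(x*z) + 2*exp(x + y) - 3*exp(x + z) + 4*exp(y + z)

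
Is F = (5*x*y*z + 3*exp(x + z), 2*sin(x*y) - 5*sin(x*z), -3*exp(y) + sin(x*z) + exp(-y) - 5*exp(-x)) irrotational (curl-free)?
No, ∇×F = (5*x*cos(x*z) - 3*exp(y) - exp(-y), 5*x*y - z*cos(x*z) + 3*exp(x + z) - 5*exp(-x), -5*x*z + 2*y*cos(x*y) - 5*z*cos(x*z))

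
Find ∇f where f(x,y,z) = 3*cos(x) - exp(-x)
(-3*sin(x) + exp(-x), 0, 0)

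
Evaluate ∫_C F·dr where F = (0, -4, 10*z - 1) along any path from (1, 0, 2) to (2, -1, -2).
8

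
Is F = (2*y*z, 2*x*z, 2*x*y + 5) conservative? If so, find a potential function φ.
Yes, F is conservative. φ = z*(2*x*y + 5)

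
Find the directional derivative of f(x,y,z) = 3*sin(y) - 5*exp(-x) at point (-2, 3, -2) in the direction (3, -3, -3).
sqrt(3)*(-cos(3) + 5*exp(2)/3)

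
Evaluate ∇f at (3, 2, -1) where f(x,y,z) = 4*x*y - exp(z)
(8, 12, -exp(-1))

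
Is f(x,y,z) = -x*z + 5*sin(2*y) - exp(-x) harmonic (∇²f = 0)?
No, ∇²f = -20*sin(2*y) - exp(-x)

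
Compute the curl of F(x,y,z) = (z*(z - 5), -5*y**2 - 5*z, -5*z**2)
(5, 2*z - 5, 0)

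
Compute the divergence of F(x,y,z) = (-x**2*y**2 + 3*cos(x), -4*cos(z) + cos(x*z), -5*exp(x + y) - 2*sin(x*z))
-2*x*y**2 - 2*x*cos(x*z) - 3*sin(x)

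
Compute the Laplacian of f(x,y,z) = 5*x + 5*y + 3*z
0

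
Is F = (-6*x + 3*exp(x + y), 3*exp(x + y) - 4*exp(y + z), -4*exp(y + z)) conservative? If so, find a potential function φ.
Yes, F is conservative. φ = -3*x**2 + 3*exp(x + y) - 4*exp(y + z)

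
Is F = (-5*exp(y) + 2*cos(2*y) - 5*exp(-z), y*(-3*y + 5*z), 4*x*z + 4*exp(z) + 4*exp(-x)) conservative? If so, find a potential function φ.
No, ∇×F = (-5*y, -4*z + 5*exp(-z) + 4*exp(-x), 5*exp(y) + 4*sin(2*y)) ≠ 0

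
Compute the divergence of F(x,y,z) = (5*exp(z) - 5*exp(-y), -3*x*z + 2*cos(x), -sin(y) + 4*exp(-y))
0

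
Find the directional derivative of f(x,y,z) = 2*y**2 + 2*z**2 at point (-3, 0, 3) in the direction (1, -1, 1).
4*sqrt(3)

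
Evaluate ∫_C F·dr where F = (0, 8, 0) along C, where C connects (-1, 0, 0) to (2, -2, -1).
-16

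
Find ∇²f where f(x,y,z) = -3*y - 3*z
0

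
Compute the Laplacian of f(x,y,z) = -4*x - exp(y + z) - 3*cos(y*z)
3*y**2*cos(y*z) + 3*z**2*cos(y*z) - 2*exp(y + z)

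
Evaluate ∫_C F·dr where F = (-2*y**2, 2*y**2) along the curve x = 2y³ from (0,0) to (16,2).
-1072/15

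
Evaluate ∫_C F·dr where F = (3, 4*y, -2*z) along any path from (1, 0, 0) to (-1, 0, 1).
-7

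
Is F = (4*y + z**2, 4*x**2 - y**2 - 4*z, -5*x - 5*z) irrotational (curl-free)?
No, ∇×F = (4, 2*z + 5, 8*x - 4)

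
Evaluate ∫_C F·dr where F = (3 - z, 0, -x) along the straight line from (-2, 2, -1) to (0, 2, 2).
8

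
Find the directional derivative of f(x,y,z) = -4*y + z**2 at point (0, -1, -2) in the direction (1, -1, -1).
8*sqrt(3)/3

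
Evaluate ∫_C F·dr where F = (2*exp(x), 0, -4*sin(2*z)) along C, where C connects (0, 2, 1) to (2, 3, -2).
-2 + 2*cos(4) - 2*cos(2) + 2*exp(2)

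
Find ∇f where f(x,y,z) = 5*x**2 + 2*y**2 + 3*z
(10*x, 4*y, 3)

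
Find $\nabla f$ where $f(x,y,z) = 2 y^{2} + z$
(0, 4*y, 1)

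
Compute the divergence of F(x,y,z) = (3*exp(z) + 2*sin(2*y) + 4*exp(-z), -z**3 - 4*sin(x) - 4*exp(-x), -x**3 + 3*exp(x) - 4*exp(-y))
0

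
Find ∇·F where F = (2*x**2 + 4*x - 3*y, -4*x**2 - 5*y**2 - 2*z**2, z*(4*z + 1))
4*x - 10*y + 8*z + 5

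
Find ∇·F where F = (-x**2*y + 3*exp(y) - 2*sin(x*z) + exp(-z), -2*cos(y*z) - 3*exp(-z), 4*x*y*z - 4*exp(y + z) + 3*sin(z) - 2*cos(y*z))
2*x*y + 2*y*sin(y*z) + 2*z*sin(y*z) - 2*z*cos(x*z) - 4*exp(y + z) + 3*cos(z)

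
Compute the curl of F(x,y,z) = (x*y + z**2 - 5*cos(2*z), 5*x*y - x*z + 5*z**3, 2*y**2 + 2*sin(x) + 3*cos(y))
(x + 4*y - 15*z**2 - 3*sin(y), 2*z + 10*sin(2*z) - 2*cos(x), -x + 5*y - z)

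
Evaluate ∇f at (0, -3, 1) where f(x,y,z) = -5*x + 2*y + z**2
(-5, 2, 2)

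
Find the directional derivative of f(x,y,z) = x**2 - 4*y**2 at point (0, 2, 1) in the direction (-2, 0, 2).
0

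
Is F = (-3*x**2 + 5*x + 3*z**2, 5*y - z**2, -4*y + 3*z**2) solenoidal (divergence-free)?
No, ∇·F = -6*x + 6*z + 10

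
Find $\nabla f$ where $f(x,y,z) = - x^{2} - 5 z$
(-2*x, 0, -5)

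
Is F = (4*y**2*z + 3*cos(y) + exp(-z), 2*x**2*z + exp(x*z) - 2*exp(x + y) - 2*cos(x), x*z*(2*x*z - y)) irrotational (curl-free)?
No, ∇×F = (x*(-2*x - z - exp(x*z)), -4*x*z**2 + 4*y**2 + y*z - exp(-z), 4*x*z - 8*y*z + z*exp(x*z) - 2*exp(x + y) + 2*sin(x) + 3*sin(y))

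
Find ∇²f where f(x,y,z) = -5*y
0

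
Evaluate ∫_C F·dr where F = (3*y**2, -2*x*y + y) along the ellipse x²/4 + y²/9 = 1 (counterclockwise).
0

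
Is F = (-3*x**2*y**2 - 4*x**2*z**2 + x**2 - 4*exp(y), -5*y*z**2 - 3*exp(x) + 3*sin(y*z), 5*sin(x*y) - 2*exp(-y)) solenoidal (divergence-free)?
No, ∇·F = -6*x*y**2 - 8*x*z**2 + 2*x - 5*z**2 + 3*z*cos(y*z)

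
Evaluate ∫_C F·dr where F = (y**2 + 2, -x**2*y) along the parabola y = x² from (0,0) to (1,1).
28/15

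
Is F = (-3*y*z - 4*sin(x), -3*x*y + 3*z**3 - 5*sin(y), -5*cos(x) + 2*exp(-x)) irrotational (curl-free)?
No, ∇×F = (-9*z**2, -3*y - 5*sin(x) + 2*exp(-x), -3*y + 3*z)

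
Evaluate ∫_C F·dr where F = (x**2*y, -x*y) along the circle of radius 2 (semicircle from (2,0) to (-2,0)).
-2*pi - 16/3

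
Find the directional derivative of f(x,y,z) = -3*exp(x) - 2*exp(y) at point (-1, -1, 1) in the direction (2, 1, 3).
-4*sqrt(14)*exp(-1)/7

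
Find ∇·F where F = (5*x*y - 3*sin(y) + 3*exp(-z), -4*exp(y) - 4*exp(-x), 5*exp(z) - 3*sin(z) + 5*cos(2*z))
5*y - 4*exp(y) + 5*exp(z) - 10*sin(2*z) - 3*cos(z)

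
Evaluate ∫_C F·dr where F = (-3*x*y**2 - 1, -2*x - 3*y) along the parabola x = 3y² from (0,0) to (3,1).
-31/2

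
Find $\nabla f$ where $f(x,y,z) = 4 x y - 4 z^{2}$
(4*y, 4*x, -8*z)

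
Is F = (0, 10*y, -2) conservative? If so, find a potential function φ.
Yes, F is conservative. φ = 5*y**2 - 2*z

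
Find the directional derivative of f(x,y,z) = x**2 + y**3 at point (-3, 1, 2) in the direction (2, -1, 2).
-5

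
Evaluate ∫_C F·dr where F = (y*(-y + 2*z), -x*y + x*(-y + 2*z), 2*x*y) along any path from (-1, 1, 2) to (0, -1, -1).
3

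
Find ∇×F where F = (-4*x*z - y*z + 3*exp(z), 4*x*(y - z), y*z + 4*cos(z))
(4*x + z, -4*x - y + 3*exp(z), 4*y - 3*z)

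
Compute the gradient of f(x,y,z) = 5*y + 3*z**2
(0, 5, 6*z)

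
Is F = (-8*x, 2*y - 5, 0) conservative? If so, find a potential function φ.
Yes, F is conservative. φ = -4*x**2 + y**2 - 5*y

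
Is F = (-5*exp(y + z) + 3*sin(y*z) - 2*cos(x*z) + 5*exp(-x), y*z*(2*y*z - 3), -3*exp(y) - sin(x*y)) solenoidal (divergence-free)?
No, ∇·F = (z*(4*y*z + 2*sin(x*z) - 3)*exp(x) - 5)*exp(-x)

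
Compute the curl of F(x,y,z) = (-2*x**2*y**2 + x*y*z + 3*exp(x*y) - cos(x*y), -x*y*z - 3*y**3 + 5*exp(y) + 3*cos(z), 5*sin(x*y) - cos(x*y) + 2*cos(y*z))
(x*y + x*sin(x*y) + 5*x*cos(x*y) - 2*z*sin(y*z) + 3*sin(z), y*(x - sin(x*y) - 5*cos(x*y)), 4*x**2*y - x*z - 3*x*exp(x*y) - x*sin(x*y) - y*z)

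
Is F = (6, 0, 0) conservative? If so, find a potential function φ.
Yes, F is conservative. φ = 6*x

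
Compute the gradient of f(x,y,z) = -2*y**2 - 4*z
(0, -4*y, -4)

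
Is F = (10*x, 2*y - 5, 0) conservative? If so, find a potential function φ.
Yes, F is conservative. φ = 5*x**2 + y**2 - 5*y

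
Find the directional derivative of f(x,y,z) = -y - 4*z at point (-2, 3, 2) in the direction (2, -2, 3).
-10*sqrt(17)/17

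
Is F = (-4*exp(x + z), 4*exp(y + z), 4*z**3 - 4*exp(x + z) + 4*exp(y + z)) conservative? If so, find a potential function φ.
Yes, F is conservative. φ = z**4 - 4*exp(x + z) + 4*exp(y + z)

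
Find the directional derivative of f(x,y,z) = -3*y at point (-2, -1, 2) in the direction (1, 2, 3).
-3*sqrt(14)/7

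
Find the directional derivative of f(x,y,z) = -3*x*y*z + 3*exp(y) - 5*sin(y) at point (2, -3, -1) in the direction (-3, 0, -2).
-9*sqrt(13)/13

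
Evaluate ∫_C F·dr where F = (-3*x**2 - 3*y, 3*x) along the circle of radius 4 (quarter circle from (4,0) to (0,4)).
64 + 24*pi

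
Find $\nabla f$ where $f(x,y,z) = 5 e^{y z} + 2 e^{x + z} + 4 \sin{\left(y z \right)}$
(2*exp(x + z), z*(5*exp(y*z) + 4*cos(y*z)), 5*y*exp(y*z) + 4*y*cos(y*z) + 2*exp(x + z))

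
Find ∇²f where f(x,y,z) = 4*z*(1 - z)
-8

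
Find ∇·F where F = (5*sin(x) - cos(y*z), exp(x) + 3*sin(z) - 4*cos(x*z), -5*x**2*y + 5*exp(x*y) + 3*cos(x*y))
5*cos(x)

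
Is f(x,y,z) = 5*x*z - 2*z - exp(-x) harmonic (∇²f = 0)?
No, ∇²f = -exp(-x)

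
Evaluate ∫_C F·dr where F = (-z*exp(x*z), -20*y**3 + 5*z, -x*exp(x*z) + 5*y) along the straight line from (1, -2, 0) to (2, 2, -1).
-9 - exp(-2)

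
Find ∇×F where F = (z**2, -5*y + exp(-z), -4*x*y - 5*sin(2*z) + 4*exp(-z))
(-4*x + exp(-z), 4*y + 2*z, 0)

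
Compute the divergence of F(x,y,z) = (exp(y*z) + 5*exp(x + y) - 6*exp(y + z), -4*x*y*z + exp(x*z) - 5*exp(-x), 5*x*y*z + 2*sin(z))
5*x*y - 4*x*z + 5*exp(x + y) + 2*cos(z)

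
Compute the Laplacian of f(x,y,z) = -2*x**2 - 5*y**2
-14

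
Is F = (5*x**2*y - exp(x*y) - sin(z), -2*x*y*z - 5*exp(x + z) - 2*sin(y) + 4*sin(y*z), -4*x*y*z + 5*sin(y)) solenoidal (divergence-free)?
No, ∇·F = 6*x*y - 2*x*z - y*exp(x*y) + 4*z*cos(y*z) - 2*cos(y)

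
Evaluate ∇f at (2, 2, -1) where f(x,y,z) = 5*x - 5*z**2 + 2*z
(5, 0, 12)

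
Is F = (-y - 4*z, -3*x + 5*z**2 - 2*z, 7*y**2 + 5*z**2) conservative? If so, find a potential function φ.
No, ∇×F = (14*y - 10*z + 2, -4, -2) ≠ 0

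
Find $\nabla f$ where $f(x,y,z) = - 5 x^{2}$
(-10*x, 0, 0)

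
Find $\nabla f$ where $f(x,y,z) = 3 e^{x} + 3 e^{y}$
(3*exp(x), 3*exp(y), 0)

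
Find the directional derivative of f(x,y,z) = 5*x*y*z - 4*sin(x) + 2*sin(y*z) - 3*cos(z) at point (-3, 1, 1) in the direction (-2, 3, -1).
sqrt(14)*(-40 + 8*cos(3) - 3*sin(1) + 4*cos(1))/14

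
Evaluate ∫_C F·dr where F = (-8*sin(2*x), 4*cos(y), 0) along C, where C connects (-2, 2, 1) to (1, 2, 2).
4*cos(2) - 4*cos(4)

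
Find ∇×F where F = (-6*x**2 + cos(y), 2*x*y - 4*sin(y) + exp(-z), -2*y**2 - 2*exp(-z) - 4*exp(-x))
(-4*y + exp(-z), -4*exp(-x), 2*y + sin(y))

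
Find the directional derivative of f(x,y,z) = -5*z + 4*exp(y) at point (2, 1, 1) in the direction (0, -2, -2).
sqrt(2)*(5 - 4*E)/2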